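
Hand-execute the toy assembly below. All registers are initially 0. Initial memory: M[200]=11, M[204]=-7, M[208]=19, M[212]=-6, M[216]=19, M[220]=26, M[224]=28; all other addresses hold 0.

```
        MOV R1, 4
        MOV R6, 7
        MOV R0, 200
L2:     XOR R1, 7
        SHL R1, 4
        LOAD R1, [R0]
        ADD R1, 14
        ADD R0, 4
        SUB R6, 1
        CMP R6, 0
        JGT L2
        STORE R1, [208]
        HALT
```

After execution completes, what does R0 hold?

228

after MOV R1, 4: R1=4
after MOV R6, 7: R6=7
after MOV R0, 200: R0=200
after XOR R1, 7: R1=4^7=3
after SHL R1, 4: R1=3<<4=48
after LOAD R1, [R0]: R1=M[200]=11
after ADD R1, 14: R1=11+14=25
after ADD R0, 4: R0=200+4=204
after SUB R6, 1: R6=7-1=6
CMP R6, 0  (cmp 6,0)
JGT L2: taken
after XOR R1, 7: R1=25^7=30
after SHL R1, 4: R1=30<<4=480
after LOAD R1, [R0]: R1=M[204]=-7
after ADD R1, 14: R1=(-7)+14=7
after ADD R0, 4: R0=204+4=208
after SUB R6, 1: R6=6-1=5
CMP R6, 0  (cmp 5,0)
JGT L2: taken
after XOR R1, 7: R1=7^7=0
after SHL R1, 4: R1=0<<4=0
after LOAD R1, [R0]: R1=M[208]=19
after ADD R1, 14: R1=19+14=33
after ADD R0, 4: R0=208+4=212
after SUB R6, 1: R6=5-1=4
CMP R6, 0  (cmp 4,0)
JGT L2: taken
after XOR R1, 7: R1=33^7=38
after SHL R1, 4: R1=38<<4=608
after LOAD R1, [R0]: R1=M[212]=-6
after ADD R1, 14: R1=(-6)+14=8
after ADD R0, 4: R0=212+4=216
after SUB R6, 1: R6=4-1=3
CMP R6, 0  (cmp 3,0)
JGT L2: taken
after XOR R1, 7: R1=8^7=15
after SHL R1, 4: R1=15<<4=240
after LOAD R1, [R0]: R1=M[216]=19
after ADD R1, 14: R1=19+14=33
after ADD R0, 4: R0=216+4=220
after SUB R6, 1: R6=3-1=2
CMP R6, 0  (cmp 2,0)
JGT L2: taken
after XOR R1, 7: R1=33^7=38
after SHL R1, 4: R1=38<<4=608
after LOAD R1, [R0]: R1=M[220]=26
after ADD R1, 14: R1=26+14=40
after ADD R0, 4: R0=220+4=224
after SUB R6, 1: R6=2-1=1
CMP R6, 0  (cmp 1,0)
JGT L2: taken
after XOR R1, 7: R1=40^7=47
after SHL R1, 4: R1=47<<4=752
after LOAD R1, [R0]: R1=M[224]=28
after ADD R1, 14: R1=28+14=42
after ADD R0, 4: R0=224+4=228
after SUB R6, 1: R6=1-1=0
CMP R6, 0  (cmp 0,0)
JGT L2: not taken
STORE R1, [208] → M[208]=42
halt.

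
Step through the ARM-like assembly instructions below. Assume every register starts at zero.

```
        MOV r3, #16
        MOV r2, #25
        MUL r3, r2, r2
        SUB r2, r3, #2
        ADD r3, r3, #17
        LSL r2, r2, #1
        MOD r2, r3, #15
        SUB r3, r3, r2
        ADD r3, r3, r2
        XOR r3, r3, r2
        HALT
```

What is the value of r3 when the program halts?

MOV r3, #16 → r3=16
MOV r2, #25 → r2=25
MUL r3, r2, r2 → r3=25*25=625
SUB r2, r3, #2 → r2=625-2=623
ADD r3, r3, #17 → r3=625+17=642
LSL r2, r2, #1 → r2=623<<1=1246
MOD r2, r3, #15 → r2=642%15=12
SUB r3, r3, r2 → r3=642-12=630
ADD r3, r3, r2 → r3=630+12=642
XOR r3, r3, r2 → r3=642^12=654
halt.

654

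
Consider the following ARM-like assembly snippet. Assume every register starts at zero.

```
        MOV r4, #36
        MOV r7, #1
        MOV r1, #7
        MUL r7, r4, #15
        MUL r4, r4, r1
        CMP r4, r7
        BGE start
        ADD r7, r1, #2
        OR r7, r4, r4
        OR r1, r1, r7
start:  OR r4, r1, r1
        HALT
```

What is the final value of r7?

after MOV r4, #36: r4=36
after MOV r7, #1: r7=1
after MOV r1, #7: r1=7
after MUL r7, r4, #15: r7=36*15=540
after MUL r4, r4, r1: r4=36*7=252
CMP r4, r7  (cmp 252,540)
BGE start: not taken
after ADD r7, r1, #2: r7=7+2=9
after OR r7, r4, r4: r7=252|252=252
after OR r1, r1, r7: r1=7|252=255
after OR r4, r1, r1: r4=255|255=255
halt.

252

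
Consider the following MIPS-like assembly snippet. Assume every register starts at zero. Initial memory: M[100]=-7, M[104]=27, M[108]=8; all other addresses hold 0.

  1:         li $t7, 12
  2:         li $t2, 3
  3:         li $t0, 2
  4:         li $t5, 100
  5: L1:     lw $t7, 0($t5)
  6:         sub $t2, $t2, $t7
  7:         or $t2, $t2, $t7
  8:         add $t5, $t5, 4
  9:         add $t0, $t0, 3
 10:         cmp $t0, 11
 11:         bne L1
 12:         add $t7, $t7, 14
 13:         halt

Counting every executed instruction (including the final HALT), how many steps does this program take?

li $t7, 12 → $t7=12
li $t2, 3 → $t2=3
li $t0, 2 → $t0=2
li $t5, 100 → $t5=100
lw $t7, 0($t5) → $t7=M[100]=-7
sub $t2, $t2, $t7 → $t2=3-(-7)=10
or $t2, $t2, $t7 → $t2=10|(-7)=-5
add $t5, $t5, 4 → $t5=100+4=104
add $t0, $t0, 3 → $t0=2+3=5
cmp $t0, 11  (cmp 5,11)
bne L1: taken
lw $t7, 0($t5) → $t7=M[104]=27
sub $t2, $t2, $t7 → $t2=(-5)-27=-32
or $t2, $t2, $t7 → $t2=(-32)|27=-5
add $t5, $t5, 4 → $t5=104+4=108
add $t0, $t0, 3 → $t0=5+3=8
cmp $t0, 11  (cmp 8,11)
bne L1: taken
lw $t7, 0($t5) → $t7=M[108]=8
sub $t2, $t2, $t7 → $t2=(-5)-8=-13
or $t2, $t2, $t7 → $t2=(-13)|8=-5
add $t5, $t5, 4 → $t5=108+4=112
add $t0, $t0, 3 → $t0=8+3=11
cmp $t0, 11  (cmp 11,11)
bne L1: not taken
add $t7, $t7, 14 → $t7=8+14=22
halt.
Total executed instructions: 27.

27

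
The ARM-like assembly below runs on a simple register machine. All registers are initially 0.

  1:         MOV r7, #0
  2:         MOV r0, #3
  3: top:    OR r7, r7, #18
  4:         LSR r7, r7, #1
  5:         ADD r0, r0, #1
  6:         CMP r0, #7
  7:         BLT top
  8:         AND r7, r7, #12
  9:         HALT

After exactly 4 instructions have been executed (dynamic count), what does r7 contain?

MOV r7, #0 → r7=0
MOV r0, #3 → r0=3
OR r7, r7, #18 → r7=0|18=18
LSR r7, r7, #1 → r7=18>>1=9
After step 4: r7 = 9.

9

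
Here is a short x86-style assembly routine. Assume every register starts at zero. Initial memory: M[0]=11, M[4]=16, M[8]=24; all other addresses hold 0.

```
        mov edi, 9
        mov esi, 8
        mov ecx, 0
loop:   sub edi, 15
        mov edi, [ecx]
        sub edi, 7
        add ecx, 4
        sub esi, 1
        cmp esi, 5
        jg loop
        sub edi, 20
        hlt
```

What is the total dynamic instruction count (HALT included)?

26

mov edi, 9 → edi=9
mov esi, 8 → esi=8
mov ecx, 0 → ecx=0
sub edi, 15 → edi=9-15=-6
mov edi, [ecx] → edi=M[0]=11
sub edi, 7 → edi=11-7=4
add ecx, 4 → ecx=0+4=4
sub esi, 1 → esi=8-1=7
cmp esi, 5  (cmp 7,5)
jg loop: taken
sub edi, 15 → edi=4-15=-11
mov edi, [ecx] → edi=M[4]=16
sub edi, 7 → edi=16-7=9
add ecx, 4 → ecx=4+4=8
sub esi, 1 → esi=7-1=6
cmp esi, 5  (cmp 6,5)
jg loop: taken
sub edi, 15 → edi=9-15=-6
mov edi, [ecx] → edi=M[8]=24
sub edi, 7 → edi=24-7=17
add ecx, 4 → ecx=8+4=12
sub esi, 1 → esi=6-1=5
cmp esi, 5  (cmp 5,5)
jg loop: not taken
sub edi, 20 → edi=17-20=-3
halt.
Total executed instructions: 26.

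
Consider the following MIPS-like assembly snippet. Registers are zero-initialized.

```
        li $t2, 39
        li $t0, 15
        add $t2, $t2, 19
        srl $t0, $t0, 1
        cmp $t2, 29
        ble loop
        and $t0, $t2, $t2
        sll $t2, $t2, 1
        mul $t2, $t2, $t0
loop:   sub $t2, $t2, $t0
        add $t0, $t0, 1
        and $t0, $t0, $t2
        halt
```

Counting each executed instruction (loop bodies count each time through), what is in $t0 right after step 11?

59

after li $t2, 39: $t2=39
after li $t0, 15: $t0=15
after add $t2, $t2, 19: $t2=39+19=58
after srl $t0, $t0, 1: $t0=15>>1=7
cmp $t2, 29  (cmp 58,29)
ble loop: not taken
after and $t0, $t2, $t2: $t0=58&58=58
after sll $t2, $t2, 1: $t2=58<<1=116
after mul $t2, $t2, $t0: $t2=116*58=6728
after sub $t2, $t2, $t0: $t2=6728-58=6670
after add $t0, $t0, 1: $t0=58+1=59
After step 11: $t0 = 59.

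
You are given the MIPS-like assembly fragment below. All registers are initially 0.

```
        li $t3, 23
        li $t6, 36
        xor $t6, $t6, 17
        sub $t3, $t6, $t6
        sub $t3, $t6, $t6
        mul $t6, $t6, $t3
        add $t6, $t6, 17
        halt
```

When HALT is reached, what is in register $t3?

li $t3, 23 → $t3=23
li $t6, 36 → $t6=36
xor $t6, $t6, 17 → $t6=36^17=53
sub $t3, $t6, $t6 → $t3=53-53=0
sub $t3, $t6, $t6 → $t3=53-53=0
mul $t6, $t6, $t3 → $t6=53*0=0
add $t6, $t6, 17 → $t6=0+17=17
halt.

0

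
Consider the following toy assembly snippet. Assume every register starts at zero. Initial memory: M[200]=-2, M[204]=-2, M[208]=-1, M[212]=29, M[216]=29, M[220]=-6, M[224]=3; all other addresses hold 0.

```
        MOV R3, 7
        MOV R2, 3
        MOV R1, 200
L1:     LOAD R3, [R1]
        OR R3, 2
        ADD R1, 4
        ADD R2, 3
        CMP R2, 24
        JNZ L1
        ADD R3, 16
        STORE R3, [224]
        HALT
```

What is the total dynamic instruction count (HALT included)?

48

MOV R3, 7 → R3=7
MOV R2, 3 → R2=3
MOV R1, 200 → R1=200
LOAD R3, [R1] → R3=M[200]=-2
OR R3, 2 → R3=(-2)|2=-2
ADD R1, 4 → R1=200+4=204
ADD R2, 3 → R2=3+3=6
CMP R2, 24  (cmp 6,24)
JNZ L1: taken
LOAD R3, [R1] → R3=M[204]=-2
OR R3, 2 → R3=(-2)|2=-2
ADD R1, 4 → R1=204+4=208
ADD R2, 3 → R2=6+3=9
CMP R2, 24  (cmp 9,24)
JNZ L1: taken
LOAD R3, [R1] → R3=M[208]=-1
OR R3, 2 → R3=(-1)|2=-1
ADD R1, 4 → R1=208+4=212
ADD R2, 3 → R2=9+3=12
CMP R2, 24  (cmp 12,24)
JNZ L1: taken
LOAD R3, [R1] → R3=M[212]=29
OR R3, 2 → R3=29|2=31
ADD R1, 4 → R1=212+4=216
ADD R2, 3 → R2=12+3=15
CMP R2, 24  (cmp 15,24)
JNZ L1: taken
LOAD R3, [R1] → R3=M[216]=29
OR R3, 2 → R3=29|2=31
ADD R1, 4 → R1=216+4=220
ADD R2, 3 → R2=15+3=18
CMP R2, 24  (cmp 18,24)
JNZ L1: taken
LOAD R3, [R1] → R3=M[220]=-6
OR R3, 2 → R3=(-6)|2=-6
ADD R1, 4 → R1=220+4=224
ADD R2, 3 → R2=18+3=21
CMP R2, 24  (cmp 21,24)
JNZ L1: taken
LOAD R3, [R1] → R3=M[224]=3
OR R3, 2 → R3=3|2=3
ADD R1, 4 → R1=224+4=228
ADD R2, 3 → R2=21+3=24
CMP R2, 24  (cmp 24,24)
JNZ L1: not taken
ADD R3, 16 → R3=3+16=19
STORE R3, [224] → M[224]=19
halt.
Total executed instructions: 48.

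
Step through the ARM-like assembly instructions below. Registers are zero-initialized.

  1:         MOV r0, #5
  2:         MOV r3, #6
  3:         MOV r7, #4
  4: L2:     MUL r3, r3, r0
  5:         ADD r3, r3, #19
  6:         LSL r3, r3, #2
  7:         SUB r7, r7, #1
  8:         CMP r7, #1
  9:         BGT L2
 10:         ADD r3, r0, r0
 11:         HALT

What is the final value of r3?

10

r0=5
r3=6
r7=4
r3=6*5=30
r3=30+19=49
r3=49<<2=196
r7=4-1=3
CMP r7, #1  (cmp 3,1)
BGT L2: taken
r3=196*5=980
r3=980+19=999
r3=999<<2=3996
r7=3-1=2
CMP r7, #1  (cmp 2,1)
BGT L2: taken
r3=3996*5=19980
r3=19980+19=19999
r3=19999<<2=79996
r7=2-1=1
CMP r7, #1  (cmp 1,1)
BGT L2: not taken
r3=5+5=10
halt.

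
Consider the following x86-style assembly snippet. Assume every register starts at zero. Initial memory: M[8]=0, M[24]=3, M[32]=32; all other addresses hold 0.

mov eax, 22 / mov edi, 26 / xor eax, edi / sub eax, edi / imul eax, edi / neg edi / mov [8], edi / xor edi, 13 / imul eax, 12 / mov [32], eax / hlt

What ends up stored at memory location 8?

after mov eax, 22: eax=22
after mov edi, 26: edi=26
after xor eax, edi: eax=22^26=12
after sub eax, edi: eax=12-26=-14
after imul eax, edi: eax=(-14)*26=-364
after neg edi: edi=-(26)=-26
mov [8], edi → M[8]=-26
after xor edi, 13: edi=(-26)^13=-21
after imul eax, 12: eax=(-364)*12=-4368
mov [32], eax → M[32]=-4368
halt.

-26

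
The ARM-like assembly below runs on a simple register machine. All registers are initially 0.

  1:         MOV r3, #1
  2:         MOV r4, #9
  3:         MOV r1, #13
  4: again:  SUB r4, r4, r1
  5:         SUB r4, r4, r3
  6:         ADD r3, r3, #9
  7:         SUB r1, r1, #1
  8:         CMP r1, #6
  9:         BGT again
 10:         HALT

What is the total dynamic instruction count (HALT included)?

46

after MOV r3, #1: r3=1
after MOV r4, #9: r4=9
after MOV r1, #13: r1=13
after SUB r4, r4, r1: r4=9-13=-4
after SUB r4, r4, r3: r4=(-4)-1=-5
after ADD r3, r3, #9: r3=1+9=10
after SUB r1, r1, #1: r1=13-1=12
CMP r1, #6  (cmp 12,6)
BGT again: taken
after SUB r4, r4, r1: r4=(-5)-12=-17
after SUB r4, r4, r3: r4=(-17)-10=-27
after ADD r3, r3, #9: r3=10+9=19
after SUB r1, r1, #1: r1=12-1=11
CMP r1, #6  (cmp 11,6)
BGT again: taken
after SUB r4, r4, r1: r4=(-27)-11=-38
after SUB r4, r4, r3: r4=(-38)-19=-57
after ADD r3, r3, #9: r3=19+9=28
after SUB r1, r1, #1: r1=11-1=10
CMP r1, #6  (cmp 10,6)
BGT again: taken
after SUB r4, r4, r1: r4=(-57)-10=-67
after SUB r4, r4, r3: r4=(-67)-28=-95
after ADD r3, r3, #9: r3=28+9=37
after SUB r1, r1, #1: r1=10-1=9
CMP r1, #6  (cmp 9,6)
BGT again: taken
after SUB r4, r4, r1: r4=(-95)-9=-104
after SUB r4, r4, r3: r4=(-104)-37=-141
after ADD r3, r3, #9: r3=37+9=46
after SUB r1, r1, #1: r1=9-1=8
CMP r1, #6  (cmp 8,6)
BGT again: taken
after SUB r4, r4, r1: r4=(-141)-8=-149
after SUB r4, r4, r3: r4=(-149)-46=-195
after ADD r3, r3, #9: r3=46+9=55
after SUB r1, r1, #1: r1=8-1=7
CMP r1, #6  (cmp 7,6)
BGT again: taken
after SUB r4, r4, r1: r4=(-195)-7=-202
after SUB r4, r4, r3: r4=(-202)-55=-257
after ADD r3, r3, #9: r3=55+9=64
after SUB r1, r1, #1: r1=7-1=6
CMP r1, #6  (cmp 6,6)
BGT again: not taken
halt.
Total executed instructions: 46.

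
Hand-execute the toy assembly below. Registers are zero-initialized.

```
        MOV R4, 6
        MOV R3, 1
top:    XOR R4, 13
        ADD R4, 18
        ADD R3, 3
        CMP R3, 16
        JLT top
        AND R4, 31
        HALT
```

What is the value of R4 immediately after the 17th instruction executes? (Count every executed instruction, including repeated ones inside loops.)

65

after MOV R4, 6: R4=6
after MOV R3, 1: R3=1
after XOR R4, 13: R4=6^13=11
after ADD R4, 18: R4=11+18=29
after ADD R3, 3: R3=1+3=4
CMP R3, 16  (cmp 4,16)
JLT top: taken
after XOR R4, 13: R4=29^13=16
after ADD R4, 18: R4=16+18=34
after ADD R3, 3: R3=4+3=7
CMP R3, 16  (cmp 7,16)
JLT top: taken
after XOR R4, 13: R4=34^13=47
after ADD R4, 18: R4=47+18=65
after ADD R3, 3: R3=7+3=10
CMP R3, 16  (cmp 10,16)
JLT top: taken
After step 17: R4 = 65.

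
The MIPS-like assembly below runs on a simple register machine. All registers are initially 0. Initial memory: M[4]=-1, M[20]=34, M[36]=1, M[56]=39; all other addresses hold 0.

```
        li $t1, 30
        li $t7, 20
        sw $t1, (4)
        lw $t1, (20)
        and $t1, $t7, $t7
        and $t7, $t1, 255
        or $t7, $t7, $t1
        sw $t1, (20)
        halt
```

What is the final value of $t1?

li $t1, 30 → $t1=30
li $t7, 20 → $t7=20
sw $t1, (4) → M[4]=30
lw $t1, (20) → $t1=M[20]=34
and $t1, $t7, $t7 → $t1=20&20=20
and $t7, $t1, 255 → $t7=20&255=20
or $t7, $t7, $t1 → $t7=20|20=20
sw $t1, (20) → M[20]=20
halt.

20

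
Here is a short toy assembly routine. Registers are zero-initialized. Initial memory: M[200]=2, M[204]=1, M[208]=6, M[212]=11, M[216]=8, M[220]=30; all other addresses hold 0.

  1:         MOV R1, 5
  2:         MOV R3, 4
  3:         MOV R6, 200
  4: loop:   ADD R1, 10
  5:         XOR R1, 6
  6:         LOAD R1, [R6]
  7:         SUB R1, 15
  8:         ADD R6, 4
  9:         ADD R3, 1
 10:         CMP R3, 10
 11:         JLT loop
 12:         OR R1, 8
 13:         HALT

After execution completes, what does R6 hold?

R1=5
R3=4
R6=200
R1=5+10=15
R1=15^6=9
R1=M[200]=2
R1=2-15=-13
R6=200+4=204
R3=4+1=5
CMP R3, 10  (cmp 5,10)
JLT loop: taken
R1=(-13)+10=-3
R1=(-3)^6=-5
R1=M[204]=1
R1=1-15=-14
R6=204+4=208
R3=5+1=6
CMP R3, 10  (cmp 6,10)
JLT loop: taken
R1=(-14)+10=-4
R1=(-4)^6=-6
R1=M[208]=6
R1=6-15=-9
R6=208+4=212
R3=6+1=7
CMP R3, 10  (cmp 7,10)
JLT loop: taken
R1=(-9)+10=1
R1=1^6=7
R1=M[212]=11
R1=11-15=-4
R6=212+4=216
R3=7+1=8
CMP R3, 10  (cmp 8,10)
JLT loop: taken
R1=(-4)+10=6
R1=6^6=0
R1=M[216]=8
R1=8-15=-7
R6=216+4=220
R3=8+1=9
CMP R3, 10  (cmp 9,10)
JLT loop: taken
R1=(-7)+10=3
R1=3^6=5
R1=M[220]=30
R1=30-15=15
R6=220+4=224
R3=9+1=10
CMP R3, 10  (cmp 10,10)
JLT loop: not taken
R1=15|8=15
halt.

224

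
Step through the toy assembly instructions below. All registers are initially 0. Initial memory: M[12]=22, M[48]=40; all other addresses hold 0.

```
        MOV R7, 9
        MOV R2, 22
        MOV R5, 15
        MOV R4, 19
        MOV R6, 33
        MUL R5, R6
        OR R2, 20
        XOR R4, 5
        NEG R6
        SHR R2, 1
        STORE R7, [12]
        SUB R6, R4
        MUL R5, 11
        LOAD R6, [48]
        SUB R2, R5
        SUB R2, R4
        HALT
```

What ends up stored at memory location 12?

R7=9
R2=22
R5=15
R4=19
R6=33
R5=15*33=495
R2=22|20=22
R4=19^5=22
R6=-(33)=-33
R2=22>>1=11
STORE R7, [12] → M[12]=9
R6=(-33)-22=-55
R5=495*11=5445
R6=M[48]=40
R2=11-5445=-5434
R2=(-5434)-22=-5456
halt.

9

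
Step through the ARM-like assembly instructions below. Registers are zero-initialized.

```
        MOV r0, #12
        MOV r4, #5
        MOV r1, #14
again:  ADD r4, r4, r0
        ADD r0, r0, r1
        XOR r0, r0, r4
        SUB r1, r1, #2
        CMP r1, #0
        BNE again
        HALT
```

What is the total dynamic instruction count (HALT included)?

r0=12
r4=5
r1=14
r4=5+12=17
r0=12+14=26
r0=26^17=11
r1=14-2=12
CMP r1, #0  (cmp 12,0)
BNE again: taken
r4=17+11=28
r0=11+12=23
r0=23^28=11
r1=12-2=10
CMP r1, #0  (cmp 10,0)
BNE again: taken
r4=28+11=39
r0=11+10=21
r0=21^39=50
r1=10-2=8
CMP r1, #0  (cmp 8,0)
BNE again: taken
r4=39+50=89
r0=50+8=58
r0=58^89=99
r1=8-2=6
CMP r1, #0  (cmp 6,0)
BNE again: taken
r4=89+99=188
r0=99+6=105
r0=105^188=213
r1=6-2=4
CMP r1, #0  (cmp 4,0)
BNE again: taken
r4=188+213=401
r0=213+4=217
r0=217^401=328
r1=4-2=2
CMP r1, #0  (cmp 2,0)
BNE again: taken
r4=401+328=729
r0=328+2=330
r0=330^729=915
r1=2-2=0
CMP r1, #0  (cmp 0,0)
BNE again: not taken
halt.
Total executed instructions: 46.

46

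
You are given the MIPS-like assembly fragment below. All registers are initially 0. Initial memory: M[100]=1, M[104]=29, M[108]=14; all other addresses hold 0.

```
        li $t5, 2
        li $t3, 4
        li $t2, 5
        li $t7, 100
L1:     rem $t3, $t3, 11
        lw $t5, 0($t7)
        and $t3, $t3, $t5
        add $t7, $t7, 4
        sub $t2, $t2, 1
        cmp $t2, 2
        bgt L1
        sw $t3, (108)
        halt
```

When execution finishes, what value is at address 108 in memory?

after li $t5, 2: $t5=2
after li $t3, 4: $t3=4
after li $t2, 5: $t2=5
after li $t7, 100: $t7=100
after rem $t3, $t3, 11: $t3=4%11=4
after lw $t5, 0($t7): $t5=M[100]=1
after and $t3, $t3, $t5: $t3=4&1=0
after add $t7, $t7, 4: $t7=100+4=104
after sub $t2, $t2, 1: $t2=5-1=4
cmp $t2, 2  (cmp 4,2)
bgt L1: taken
after rem $t3, $t3, 11: $t3=0%11=0
after lw $t5, 0($t7): $t5=M[104]=29
after and $t3, $t3, $t5: $t3=0&29=0
after add $t7, $t7, 4: $t7=104+4=108
after sub $t2, $t2, 1: $t2=4-1=3
cmp $t2, 2  (cmp 3,2)
bgt L1: taken
after rem $t3, $t3, 11: $t3=0%11=0
after lw $t5, 0($t7): $t5=M[108]=14
after and $t3, $t3, $t5: $t3=0&14=0
after add $t7, $t7, 4: $t7=108+4=112
after sub $t2, $t2, 1: $t2=3-1=2
cmp $t2, 2  (cmp 2,2)
bgt L1: not taken
sw $t3, (108) → M[108]=0
halt.

0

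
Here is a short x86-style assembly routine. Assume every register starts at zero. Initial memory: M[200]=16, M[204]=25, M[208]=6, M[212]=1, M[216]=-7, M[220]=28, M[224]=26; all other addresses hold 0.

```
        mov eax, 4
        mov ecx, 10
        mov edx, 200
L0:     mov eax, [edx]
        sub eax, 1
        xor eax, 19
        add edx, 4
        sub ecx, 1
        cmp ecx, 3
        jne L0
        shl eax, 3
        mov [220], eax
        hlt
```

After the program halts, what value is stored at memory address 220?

80

after mov eax, 4: eax=4
after mov ecx, 10: ecx=10
after mov edx, 200: edx=200
after mov eax, [edx]: eax=M[200]=16
after sub eax, 1: eax=16-1=15
after xor eax, 19: eax=15^19=28
after add edx, 4: edx=200+4=204
after sub ecx, 1: ecx=10-1=9
cmp ecx, 3  (cmp 9,3)
jne L0: taken
after mov eax, [edx]: eax=M[204]=25
after sub eax, 1: eax=25-1=24
after xor eax, 19: eax=24^19=11
after add edx, 4: edx=204+4=208
after sub ecx, 1: ecx=9-1=8
cmp ecx, 3  (cmp 8,3)
jne L0: taken
after mov eax, [edx]: eax=M[208]=6
after sub eax, 1: eax=6-1=5
after xor eax, 19: eax=5^19=22
after add edx, 4: edx=208+4=212
after sub ecx, 1: ecx=8-1=7
cmp ecx, 3  (cmp 7,3)
jne L0: taken
after mov eax, [edx]: eax=M[212]=1
after sub eax, 1: eax=1-1=0
after xor eax, 19: eax=0^19=19
after add edx, 4: edx=212+4=216
after sub ecx, 1: ecx=7-1=6
cmp ecx, 3  (cmp 6,3)
jne L0: taken
after mov eax, [edx]: eax=M[216]=-7
after sub eax, 1: eax=(-7)-1=-8
after xor eax, 19: eax=(-8)^19=-21
after add edx, 4: edx=216+4=220
after sub ecx, 1: ecx=6-1=5
cmp ecx, 3  (cmp 5,3)
jne L0: taken
after mov eax, [edx]: eax=M[220]=28
after sub eax, 1: eax=28-1=27
after xor eax, 19: eax=27^19=8
after add edx, 4: edx=220+4=224
after sub ecx, 1: ecx=5-1=4
cmp ecx, 3  (cmp 4,3)
jne L0: taken
after mov eax, [edx]: eax=M[224]=26
after sub eax, 1: eax=26-1=25
after xor eax, 19: eax=25^19=10
after add edx, 4: edx=224+4=228
after sub ecx, 1: ecx=4-1=3
cmp ecx, 3  (cmp 3,3)
jne L0: not taken
after shl eax, 3: eax=10<<3=80
mov [220], eax → M[220]=80
halt.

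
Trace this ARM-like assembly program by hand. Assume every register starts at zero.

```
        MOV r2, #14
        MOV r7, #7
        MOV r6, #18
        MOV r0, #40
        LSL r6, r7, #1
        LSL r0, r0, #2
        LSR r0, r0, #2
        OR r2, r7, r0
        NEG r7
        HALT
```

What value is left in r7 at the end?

-7

after MOV r2, #14: r2=14
after MOV r7, #7: r7=7
after MOV r6, #18: r6=18
after MOV r0, #40: r0=40
after LSL r6, r7, #1: r6=7<<1=14
after LSL r0, r0, #2: r0=40<<2=160
after LSR r0, r0, #2: r0=160>>2=40
after OR r2, r7, r0: r2=7|40=47
after NEG r7: r7=-(7)=-7
halt.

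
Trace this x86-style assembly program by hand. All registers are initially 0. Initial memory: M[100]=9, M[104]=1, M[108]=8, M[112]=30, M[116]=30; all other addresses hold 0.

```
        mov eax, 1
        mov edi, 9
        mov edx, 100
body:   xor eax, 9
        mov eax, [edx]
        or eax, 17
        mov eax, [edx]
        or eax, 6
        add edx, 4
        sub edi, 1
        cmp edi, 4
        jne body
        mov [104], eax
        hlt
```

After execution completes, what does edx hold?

after mov eax, 1: eax=1
after mov edi, 9: edi=9
after mov edx, 100: edx=100
after xor eax, 9: eax=1^9=8
after mov eax, [edx]: eax=M[100]=9
after or eax, 17: eax=9|17=25
after mov eax, [edx]: eax=M[100]=9
after or eax, 6: eax=9|6=15
after add edx, 4: edx=100+4=104
after sub edi, 1: edi=9-1=8
cmp edi, 4  (cmp 8,4)
jne body: taken
after xor eax, 9: eax=15^9=6
after mov eax, [edx]: eax=M[104]=1
after or eax, 17: eax=1|17=17
after mov eax, [edx]: eax=M[104]=1
after or eax, 6: eax=1|6=7
after add edx, 4: edx=104+4=108
after sub edi, 1: edi=8-1=7
cmp edi, 4  (cmp 7,4)
jne body: taken
after xor eax, 9: eax=7^9=14
after mov eax, [edx]: eax=M[108]=8
after or eax, 17: eax=8|17=25
after mov eax, [edx]: eax=M[108]=8
after or eax, 6: eax=8|6=14
after add edx, 4: edx=108+4=112
after sub edi, 1: edi=7-1=6
cmp edi, 4  (cmp 6,4)
jne body: taken
after xor eax, 9: eax=14^9=7
after mov eax, [edx]: eax=M[112]=30
after or eax, 17: eax=30|17=31
after mov eax, [edx]: eax=M[112]=30
after or eax, 6: eax=30|6=30
after add edx, 4: edx=112+4=116
after sub edi, 1: edi=6-1=5
cmp edi, 4  (cmp 5,4)
jne body: taken
after xor eax, 9: eax=30^9=23
after mov eax, [edx]: eax=M[116]=30
after or eax, 17: eax=30|17=31
after mov eax, [edx]: eax=M[116]=30
after or eax, 6: eax=30|6=30
after add edx, 4: edx=116+4=120
after sub edi, 1: edi=5-1=4
cmp edi, 4  (cmp 4,4)
jne body: not taken
mov [104], eax → M[104]=30
halt.

120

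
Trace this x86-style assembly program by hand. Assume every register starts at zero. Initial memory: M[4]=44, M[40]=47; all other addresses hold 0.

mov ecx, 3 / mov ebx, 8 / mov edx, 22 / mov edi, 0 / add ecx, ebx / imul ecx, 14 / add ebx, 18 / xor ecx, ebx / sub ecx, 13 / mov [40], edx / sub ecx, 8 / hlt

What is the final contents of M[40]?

mov ecx, 3 → ecx=3
mov ebx, 8 → ebx=8
mov edx, 22 → edx=22
mov edi, 0 → edi=0
add ecx, ebx → ecx=3+8=11
imul ecx, 14 → ecx=11*14=154
add ebx, 18 → ebx=8+18=26
xor ecx, ebx → ecx=154^26=128
sub ecx, 13 → ecx=128-13=115
mov [40], edx → M[40]=22
sub ecx, 8 → ecx=115-8=107
halt.

22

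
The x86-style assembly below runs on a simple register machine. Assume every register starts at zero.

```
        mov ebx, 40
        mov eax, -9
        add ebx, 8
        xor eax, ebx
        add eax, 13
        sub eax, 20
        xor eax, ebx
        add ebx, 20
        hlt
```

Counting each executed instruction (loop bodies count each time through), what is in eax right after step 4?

after mov ebx, 40: ebx=40
after mov eax, -9: eax=-9
after add ebx, 8: ebx=40+8=48
after xor eax, ebx: eax=(-9)^48=-57
After step 4: eax = -57.

-57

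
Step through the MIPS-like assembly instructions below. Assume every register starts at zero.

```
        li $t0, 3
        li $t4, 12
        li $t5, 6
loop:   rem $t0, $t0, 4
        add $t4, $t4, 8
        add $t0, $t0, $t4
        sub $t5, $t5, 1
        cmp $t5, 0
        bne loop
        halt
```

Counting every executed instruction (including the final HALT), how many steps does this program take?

after li $t0, 3: $t0=3
after li $t4, 12: $t4=12
after li $t5, 6: $t5=6
after rem $t0, $t0, 4: $t0=3%4=3
after add $t4, $t4, 8: $t4=12+8=20
after add $t0, $t0, $t4: $t0=3+20=23
after sub $t5, $t5, 1: $t5=6-1=5
cmp $t5, 0  (cmp 5,0)
bne loop: taken
after rem $t0, $t0, 4: $t0=23%4=3
after add $t4, $t4, 8: $t4=20+8=28
after add $t0, $t0, $t4: $t0=3+28=31
after sub $t5, $t5, 1: $t5=5-1=4
cmp $t5, 0  (cmp 4,0)
bne loop: taken
after rem $t0, $t0, 4: $t0=31%4=3
after add $t4, $t4, 8: $t4=28+8=36
after add $t0, $t0, $t4: $t0=3+36=39
after sub $t5, $t5, 1: $t5=4-1=3
cmp $t5, 0  (cmp 3,0)
bne loop: taken
after rem $t0, $t0, 4: $t0=39%4=3
after add $t4, $t4, 8: $t4=36+8=44
after add $t0, $t0, $t4: $t0=3+44=47
after sub $t5, $t5, 1: $t5=3-1=2
cmp $t5, 0  (cmp 2,0)
bne loop: taken
after rem $t0, $t0, 4: $t0=47%4=3
after add $t4, $t4, 8: $t4=44+8=52
after add $t0, $t0, $t4: $t0=3+52=55
after sub $t5, $t5, 1: $t5=2-1=1
cmp $t5, 0  (cmp 1,0)
bne loop: taken
after rem $t0, $t0, 4: $t0=55%4=3
after add $t4, $t4, 8: $t4=52+8=60
after add $t0, $t0, $t4: $t0=3+60=63
after sub $t5, $t5, 1: $t5=1-1=0
cmp $t5, 0  (cmp 0,0)
bne loop: not taken
halt.
Total executed instructions: 40.

40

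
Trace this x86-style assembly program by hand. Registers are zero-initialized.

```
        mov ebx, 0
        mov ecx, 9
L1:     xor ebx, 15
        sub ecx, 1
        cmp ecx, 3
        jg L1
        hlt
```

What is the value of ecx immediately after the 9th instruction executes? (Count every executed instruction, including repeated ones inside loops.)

after mov ebx, 0: ebx=0
after mov ecx, 9: ecx=9
after xor ebx, 15: ebx=0^15=15
after sub ecx, 1: ecx=9-1=8
cmp ecx, 3  (cmp 8,3)
jg L1: taken
after xor ebx, 15: ebx=15^15=0
after sub ecx, 1: ecx=8-1=7
cmp ecx, 3  (cmp 7,3)
After step 9: ecx = 7.

7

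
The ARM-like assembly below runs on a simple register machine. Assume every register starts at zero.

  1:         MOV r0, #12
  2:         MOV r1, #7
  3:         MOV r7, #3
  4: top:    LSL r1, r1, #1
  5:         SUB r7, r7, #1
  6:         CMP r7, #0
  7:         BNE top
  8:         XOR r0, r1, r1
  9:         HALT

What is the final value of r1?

MOV r0, #12 → r0=12
MOV r1, #7 → r1=7
MOV r7, #3 → r7=3
LSL r1, r1, #1 → r1=7<<1=14
SUB r7, r7, #1 → r7=3-1=2
CMP r7, #0  (cmp 2,0)
BNE top: taken
LSL r1, r1, #1 → r1=14<<1=28
SUB r7, r7, #1 → r7=2-1=1
CMP r7, #0  (cmp 1,0)
BNE top: taken
LSL r1, r1, #1 → r1=28<<1=56
SUB r7, r7, #1 → r7=1-1=0
CMP r7, #0  (cmp 0,0)
BNE top: not taken
XOR r0, r1, r1 → r0=56^56=0
halt.

56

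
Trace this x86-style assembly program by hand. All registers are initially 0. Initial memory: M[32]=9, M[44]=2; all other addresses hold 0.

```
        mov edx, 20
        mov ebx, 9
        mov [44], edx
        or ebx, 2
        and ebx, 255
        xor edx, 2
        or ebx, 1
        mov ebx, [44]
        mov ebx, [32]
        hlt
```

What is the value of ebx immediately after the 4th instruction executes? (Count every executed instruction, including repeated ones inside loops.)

after mov edx, 20: edx=20
after mov ebx, 9: ebx=9
mov [44], edx → M[44]=20
after or ebx, 2: ebx=9|2=11
After step 4: ebx = 11.

11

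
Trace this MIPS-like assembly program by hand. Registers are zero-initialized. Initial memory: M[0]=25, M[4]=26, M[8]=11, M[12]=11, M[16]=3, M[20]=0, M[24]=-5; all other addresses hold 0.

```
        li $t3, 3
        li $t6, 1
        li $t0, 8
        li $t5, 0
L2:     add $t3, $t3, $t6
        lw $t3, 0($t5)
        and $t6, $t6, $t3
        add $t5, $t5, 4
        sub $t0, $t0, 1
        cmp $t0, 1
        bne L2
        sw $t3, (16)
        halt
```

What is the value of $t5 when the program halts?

28

li $t3, 3 → $t3=3
li $t6, 1 → $t6=1
li $t0, 8 → $t0=8
li $t5, 0 → $t5=0
add $t3, $t3, $t6 → $t3=3+1=4
lw $t3, 0($t5) → $t3=M[0]=25
and $t6, $t6, $t3 → $t6=1&25=1
add $t5, $t5, 4 → $t5=0+4=4
sub $t0, $t0, 1 → $t0=8-1=7
cmp $t0, 1  (cmp 7,1)
bne L2: taken
add $t3, $t3, $t6 → $t3=25+1=26
lw $t3, 0($t5) → $t3=M[4]=26
and $t6, $t6, $t3 → $t6=1&26=0
add $t5, $t5, 4 → $t5=4+4=8
sub $t0, $t0, 1 → $t0=7-1=6
cmp $t0, 1  (cmp 6,1)
bne L2: taken
add $t3, $t3, $t6 → $t3=26+0=26
lw $t3, 0($t5) → $t3=M[8]=11
and $t6, $t6, $t3 → $t6=0&11=0
add $t5, $t5, 4 → $t5=8+4=12
sub $t0, $t0, 1 → $t0=6-1=5
cmp $t0, 1  (cmp 5,1)
bne L2: taken
add $t3, $t3, $t6 → $t3=11+0=11
lw $t3, 0($t5) → $t3=M[12]=11
and $t6, $t6, $t3 → $t6=0&11=0
add $t5, $t5, 4 → $t5=12+4=16
sub $t0, $t0, 1 → $t0=5-1=4
cmp $t0, 1  (cmp 4,1)
bne L2: taken
add $t3, $t3, $t6 → $t3=11+0=11
lw $t3, 0($t5) → $t3=M[16]=3
and $t6, $t6, $t3 → $t6=0&3=0
add $t5, $t5, 4 → $t5=16+4=20
sub $t0, $t0, 1 → $t0=4-1=3
cmp $t0, 1  (cmp 3,1)
bne L2: taken
add $t3, $t3, $t6 → $t3=3+0=3
lw $t3, 0($t5) → $t3=M[20]=0
and $t6, $t6, $t3 → $t6=0&0=0
add $t5, $t5, 4 → $t5=20+4=24
sub $t0, $t0, 1 → $t0=3-1=2
cmp $t0, 1  (cmp 2,1)
bne L2: taken
add $t3, $t3, $t6 → $t3=0+0=0
lw $t3, 0($t5) → $t3=M[24]=-5
and $t6, $t6, $t3 → $t6=0&(-5)=0
add $t5, $t5, 4 → $t5=24+4=28
sub $t0, $t0, 1 → $t0=2-1=1
cmp $t0, 1  (cmp 1,1)
bne L2: not taken
sw $t3, (16) → M[16]=-5
halt.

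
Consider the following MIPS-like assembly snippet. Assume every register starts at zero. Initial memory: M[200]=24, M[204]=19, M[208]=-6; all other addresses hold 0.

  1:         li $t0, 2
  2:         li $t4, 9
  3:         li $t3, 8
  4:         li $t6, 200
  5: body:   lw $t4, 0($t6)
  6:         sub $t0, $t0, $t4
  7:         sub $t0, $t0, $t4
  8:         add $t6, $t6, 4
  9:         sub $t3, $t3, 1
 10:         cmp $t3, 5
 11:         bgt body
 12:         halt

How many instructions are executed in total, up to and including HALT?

$t0=2
$t4=9
$t3=8
$t6=200
$t4=M[200]=24
$t0=2-24=-22
$t0=(-22)-24=-46
$t6=200+4=204
$t3=8-1=7
cmp $t3, 5  (cmp 7,5)
bgt body: taken
$t4=M[204]=19
$t0=(-46)-19=-65
$t0=(-65)-19=-84
$t6=204+4=208
$t3=7-1=6
cmp $t3, 5  (cmp 6,5)
bgt body: taken
$t4=M[208]=-6
$t0=(-84)-(-6)=-78
$t0=(-78)-(-6)=-72
$t6=208+4=212
$t3=6-1=5
cmp $t3, 5  (cmp 5,5)
bgt body: not taken
halt.
Total executed instructions: 26.

26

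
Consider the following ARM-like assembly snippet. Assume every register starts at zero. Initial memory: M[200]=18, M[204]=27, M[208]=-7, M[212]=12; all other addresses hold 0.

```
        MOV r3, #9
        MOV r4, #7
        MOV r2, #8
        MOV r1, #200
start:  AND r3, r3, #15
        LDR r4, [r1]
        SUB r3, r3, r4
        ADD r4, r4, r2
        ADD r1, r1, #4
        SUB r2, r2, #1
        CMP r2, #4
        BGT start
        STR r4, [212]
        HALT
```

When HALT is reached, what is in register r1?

after MOV r3, #9: r3=9
after MOV r4, #7: r4=7
after MOV r2, #8: r2=8
after MOV r1, #200: r1=200
after AND r3, r3, #15: r3=9&15=9
after LDR r4, [r1]: r4=M[200]=18
after SUB r3, r3, r4: r3=9-18=-9
after ADD r4, r4, r2: r4=18+8=26
after ADD r1, r1, #4: r1=200+4=204
after SUB r2, r2, #1: r2=8-1=7
CMP r2, #4  (cmp 7,4)
BGT start: taken
after AND r3, r3, #15: r3=(-9)&15=7
after LDR r4, [r1]: r4=M[204]=27
after SUB r3, r3, r4: r3=7-27=-20
after ADD r4, r4, r2: r4=27+7=34
after ADD r1, r1, #4: r1=204+4=208
after SUB r2, r2, #1: r2=7-1=6
CMP r2, #4  (cmp 6,4)
BGT start: taken
after AND r3, r3, #15: r3=(-20)&15=12
after LDR r4, [r1]: r4=M[208]=-7
after SUB r3, r3, r4: r3=12-(-7)=19
after ADD r4, r4, r2: r4=(-7)+6=-1
after ADD r1, r1, #4: r1=208+4=212
after SUB r2, r2, #1: r2=6-1=5
CMP r2, #4  (cmp 5,4)
BGT start: taken
after AND r3, r3, #15: r3=19&15=3
after LDR r4, [r1]: r4=M[212]=12
after SUB r3, r3, r4: r3=3-12=-9
after ADD r4, r4, r2: r4=12+5=17
after ADD r1, r1, #4: r1=212+4=216
after SUB r2, r2, #1: r2=5-1=4
CMP r2, #4  (cmp 4,4)
BGT start: not taken
STR r4, [212] → M[212]=17
halt.

216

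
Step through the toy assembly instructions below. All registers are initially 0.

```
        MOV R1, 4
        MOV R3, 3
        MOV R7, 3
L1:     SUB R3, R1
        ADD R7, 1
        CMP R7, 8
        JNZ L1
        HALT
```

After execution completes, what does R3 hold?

-17

after MOV R1, 4: R1=4
after MOV R3, 3: R3=3
after MOV R7, 3: R7=3
after SUB R3, R1: R3=3-4=-1
after ADD R7, 1: R7=3+1=4
CMP R7, 8  (cmp 4,8)
JNZ L1: taken
after SUB R3, R1: R3=(-1)-4=-5
after ADD R7, 1: R7=4+1=5
CMP R7, 8  (cmp 5,8)
JNZ L1: taken
after SUB R3, R1: R3=(-5)-4=-9
after ADD R7, 1: R7=5+1=6
CMP R7, 8  (cmp 6,8)
JNZ L1: taken
after SUB R3, R1: R3=(-9)-4=-13
after ADD R7, 1: R7=6+1=7
CMP R7, 8  (cmp 7,8)
JNZ L1: taken
after SUB R3, R1: R3=(-13)-4=-17
after ADD R7, 1: R7=7+1=8
CMP R7, 8  (cmp 8,8)
JNZ L1: not taken
halt.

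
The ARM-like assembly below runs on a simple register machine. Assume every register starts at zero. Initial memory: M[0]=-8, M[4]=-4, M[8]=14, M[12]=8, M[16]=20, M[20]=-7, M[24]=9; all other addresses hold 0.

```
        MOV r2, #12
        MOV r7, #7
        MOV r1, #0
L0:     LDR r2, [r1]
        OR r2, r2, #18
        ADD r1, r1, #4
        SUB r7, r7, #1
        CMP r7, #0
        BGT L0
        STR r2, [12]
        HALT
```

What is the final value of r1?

MOV r2, #12 → r2=12
MOV r7, #7 → r7=7
MOV r1, #0 → r1=0
LDR r2, [r1] → r2=M[0]=-8
OR r2, r2, #18 → r2=(-8)|18=-6
ADD r1, r1, #4 → r1=0+4=4
SUB r7, r7, #1 → r7=7-1=6
CMP r7, #0  (cmp 6,0)
BGT L0: taken
LDR r2, [r1] → r2=M[4]=-4
OR r2, r2, #18 → r2=(-4)|18=-2
ADD r1, r1, #4 → r1=4+4=8
SUB r7, r7, #1 → r7=6-1=5
CMP r7, #0  (cmp 5,0)
BGT L0: taken
LDR r2, [r1] → r2=M[8]=14
OR r2, r2, #18 → r2=14|18=30
ADD r1, r1, #4 → r1=8+4=12
SUB r7, r7, #1 → r7=5-1=4
CMP r7, #0  (cmp 4,0)
BGT L0: taken
LDR r2, [r1] → r2=M[12]=8
OR r2, r2, #18 → r2=8|18=26
ADD r1, r1, #4 → r1=12+4=16
SUB r7, r7, #1 → r7=4-1=3
CMP r7, #0  (cmp 3,0)
BGT L0: taken
LDR r2, [r1] → r2=M[16]=20
OR r2, r2, #18 → r2=20|18=22
ADD r1, r1, #4 → r1=16+4=20
SUB r7, r7, #1 → r7=3-1=2
CMP r7, #0  (cmp 2,0)
BGT L0: taken
LDR r2, [r1] → r2=M[20]=-7
OR r2, r2, #18 → r2=(-7)|18=-5
ADD r1, r1, #4 → r1=20+4=24
SUB r7, r7, #1 → r7=2-1=1
CMP r7, #0  (cmp 1,0)
BGT L0: taken
LDR r2, [r1] → r2=M[24]=9
OR r2, r2, #18 → r2=9|18=27
ADD r1, r1, #4 → r1=24+4=28
SUB r7, r7, #1 → r7=1-1=0
CMP r7, #0  (cmp 0,0)
BGT L0: not taken
STR r2, [12] → M[12]=27
halt.

28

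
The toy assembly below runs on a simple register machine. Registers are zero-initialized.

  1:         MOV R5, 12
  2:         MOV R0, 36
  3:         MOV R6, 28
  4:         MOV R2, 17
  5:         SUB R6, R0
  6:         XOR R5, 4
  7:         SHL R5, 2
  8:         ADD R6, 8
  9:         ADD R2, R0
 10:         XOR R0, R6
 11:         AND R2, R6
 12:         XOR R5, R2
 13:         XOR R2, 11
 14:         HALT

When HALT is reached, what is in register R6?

R5=12
R0=36
R6=28
R2=17
R6=28-36=-8
R5=12^4=8
R5=8<<2=32
R6=(-8)+8=0
R2=17+36=53
R0=36^0=36
R2=53&0=0
R5=32^0=32
R2=0^11=11
halt.

0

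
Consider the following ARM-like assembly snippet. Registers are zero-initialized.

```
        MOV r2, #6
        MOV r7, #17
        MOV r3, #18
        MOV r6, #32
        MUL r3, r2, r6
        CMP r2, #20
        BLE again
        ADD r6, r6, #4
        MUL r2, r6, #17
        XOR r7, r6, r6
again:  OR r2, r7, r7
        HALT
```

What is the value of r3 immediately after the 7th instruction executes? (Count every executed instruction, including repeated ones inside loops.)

MOV r2, #6 → r2=6
MOV r7, #17 → r7=17
MOV r3, #18 → r3=18
MOV r6, #32 → r6=32
MUL r3, r2, r6 → r3=6*32=192
CMP r2, #20  (cmp 6,20)
BLE again: taken
After step 7: r3 = 192.

192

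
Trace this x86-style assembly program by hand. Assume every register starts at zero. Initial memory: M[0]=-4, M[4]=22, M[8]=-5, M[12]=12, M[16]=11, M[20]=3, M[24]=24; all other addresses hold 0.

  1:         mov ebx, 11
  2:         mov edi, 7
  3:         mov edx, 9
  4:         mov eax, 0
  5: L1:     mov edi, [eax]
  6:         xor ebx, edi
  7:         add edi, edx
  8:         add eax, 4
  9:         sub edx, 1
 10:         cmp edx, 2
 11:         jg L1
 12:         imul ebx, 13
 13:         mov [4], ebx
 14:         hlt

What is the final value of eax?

after mov ebx, 11: ebx=11
after mov edi, 7: edi=7
after mov edx, 9: edx=9
after mov eax, 0: eax=0
after mov edi, [eax]: edi=M[0]=-4
after xor ebx, edi: ebx=11^(-4)=-9
after add edi, edx: edi=(-4)+9=5
after add eax, 4: eax=0+4=4
after sub edx, 1: edx=9-1=8
cmp edx, 2  (cmp 8,2)
jg L1: taken
after mov edi, [eax]: edi=M[4]=22
after xor ebx, edi: ebx=(-9)^22=-31
after add edi, edx: edi=22+8=30
after add eax, 4: eax=4+4=8
after sub edx, 1: edx=8-1=7
cmp edx, 2  (cmp 7,2)
jg L1: taken
after mov edi, [eax]: edi=M[8]=-5
after xor ebx, edi: ebx=(-31)^(-5)=26
after add edi, edx: edi=(-5)+7=2
after add eax, 4: eax=8+4=12
after sub edx, 1: edx=7-1=6
cmp edx, 2  (cmp 6,2)
jg L1: taken
after mov edi, [eax]: edi=M[12]=12
after xor ebx, edi: ebx=26^12=22
after add edi, edx: edi=12+6=18
after add eax, 4: eax=12+4=16
after sub edx, 1: edx=6-1=5
cmp edx, 2  (cmp 5,2)
jg L1: taken
after mov edi, [eax]: edi=M[16]=11
after xor ebx, edi: ebx=22^11=29
after add edi, edx: edi=11+5=16
after add eax, 4: eax=16+4=20
after sub edx, 1: edx=5-1=4
cmp edx, 2  (cmp 4,2)
jg L1: taken
after mov edi, [eax]: edi=M[20]=3
after xor ebx, edi: ebx=29^3=30
after add edi, edx: edi=3+4=7
after add eax, 4: eax=20+4=24
after sub edx, 1: edx=4-1=3
cmp edx, 2  (cmp 3,2)
jg L1: taken
after mov edi, [eax]: edi=M[24]=24
after xor ebx, edi: ebx=30^24=6
after add edi, edx: edi=24+3=27
after add eax, 4: eax=24+4=28
after sub edx, 1: edx=3-1=2
cmp edx, 2  (cmp 2,2)
jg L1: not taken
after imul ebx, 13: ebx=6*13=78
mov [4], ebx → M[4]=78
halt.

28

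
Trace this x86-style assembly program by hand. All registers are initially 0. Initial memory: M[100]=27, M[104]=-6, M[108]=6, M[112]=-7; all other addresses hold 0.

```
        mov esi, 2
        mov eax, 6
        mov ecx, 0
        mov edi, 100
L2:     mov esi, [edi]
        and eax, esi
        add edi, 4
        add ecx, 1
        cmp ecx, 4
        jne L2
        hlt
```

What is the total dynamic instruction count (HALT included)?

after mov esi, 2: esi=2
after mov eax, 6: eax=6
after mov ecx, 0: ecx=0
after mov edi, 100: edi=100
after mov esi, [edi]: esi=M[100]=27
after and eax, esi: eax=6&27=2
after add edi, 4: edi=100+4=104
after add ecx, 1: ecx=0+1=1
cmp ecx, 4  (cmp 1,4)
jne L2: taken
after mov esi, [edi]: esi=M[104]=-6
after and eax, esi: eax=2&(-6)=2
after add edi, 4: edi=104+4=108
after add ecx, 1: ecx=1+1=2
cmp ecx, 4  (cmp 2,4)
jne L2: taken
after mov esi, [edi]: esi=M[108]=6
after and eax, esi: eax=2&6=2
after add edi, 4: edi=108+4=112
after add ecx, 1: ecx=2+1=3
cmp ecx, 4  (cmp 3,4)
jne L2: taken
after mov esi, [edi]: esi=M[112]=-7
after and eax, esi: eax=2&(-7)=0
after add edi, 4: edi=112+4=116
after add ecx, 1: ecx=3+1=4
cmp ecx, 4  (cmp 4,4)
jne L2: not taken
halt.
Total executed instructions: 29.

29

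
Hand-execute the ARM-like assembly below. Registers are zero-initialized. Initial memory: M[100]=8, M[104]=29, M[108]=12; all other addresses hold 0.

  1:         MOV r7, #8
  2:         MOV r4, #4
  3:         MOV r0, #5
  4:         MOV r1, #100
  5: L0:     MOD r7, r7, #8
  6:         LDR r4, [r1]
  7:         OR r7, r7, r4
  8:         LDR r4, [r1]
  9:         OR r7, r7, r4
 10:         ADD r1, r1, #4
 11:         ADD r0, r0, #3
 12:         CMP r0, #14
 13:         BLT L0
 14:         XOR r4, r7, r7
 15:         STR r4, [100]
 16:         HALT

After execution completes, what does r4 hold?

r7=8
r4=4
r0=5
r1=100
r7=8%8=0
r4=M[100]=8
r7=0|8=8
r4=M[100]=8
r7=8|8=8
r1=100+4=104
r0=5+3=8
CMP r0, #14  (cmp 8,14)
BLT L0: taken
r7=8%8=0
r4=M[104]=29
r7=0|29=29
r4=M[104]=29
r7=29|29=29
r1=104+4=108
r0=8+3=11
CMP r0, #14  (cmp 11,14)
BLT L0: taken
r7=29%8=5
r4=M[108]=12
r7=5|12=13
r4=M[108]=12
r7=13|12=13
r1=108+4=112
r0=11+3=14
CMP r0, #14  (cmp 14,14)
BLT L0: not taken
r4=13^13=0
STR r4, [100] → M[100]=0
halt.

0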